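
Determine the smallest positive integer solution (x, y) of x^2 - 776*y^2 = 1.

First expand sqrt(776) as a continued fraction. With x_i = (sqrt(776) + m_i)/d_i and (m_0, d_0) = (0, 1): a_0 = floor(sqrt(776)) = 27, since 27^2 = 729 <= 776 < 784 = 28^2.
Iterate m_{i+1} = d_i*a_i - m_i, d_{i+1} = (776 - m_{i+1}^2)/d_i, a_{i+1} = floor((a_0 + m_{i+1})/d_{i+1}):
  m_1 = 1*27 - 0 = 27, d_1 = (776 - 27^2)/1 = 47/1 = 47, a_1 = floor((27 + 27)/47) = 1.
  m_2 = 47*1 - 27 = 20, d_2 = (776 - 20^2)/47 = 376/47 = 8, a_2 = floor((27 + 20)/8) = 5.
  m_3 = 8*5 - 20 = 20, d_3 = (776 - 20^2)/8 = 376/8 = 47, a_3 = floor((27 + 20)/47) = 1.
  m_4 = 47*1 - 20 = 27, d_4 = (776 - 27^2)/47 = 47/47 = 1, a_4 = floor((27 + 27)/1) = 54.
  m_5 = 1*54 - 27 = 27, d_5 = (776 - 27^2)/1 = 47/1 = 47: (m_5, d_5) = (m_1, d_1) = (27, 47), so from here the quotients repeat a_1, ..., a_4; the period length is 4.
So sqrt(776) = [27; (1, 5, 1, 54)] with period length k = 4.
k is even, so the fundamental solution of x^2 - 776y^2 = 1 is (p_{k-1}, q_{k-1}) = (p_3, q_3); compute convergents through index 3.
Convergents (p_i = a_i*p_{i-1} + p_{i-2}, q_i = a_i*q_{i-1} + q_{i-2} with p_{-2}=0, p_{-1}=1, q_{-2}=1, q_{-1}=0):
  i=0: a_0=27, p_0 = 27*1 + 0 = 27, q_0 = 27*0 + 1 = 1.
  i=1: a_1=1, p_1 = 1*27 + 1 = 28, q_1 = 1*1 + 0 = 1.
  i=2: a_2=5, p_2 = 5*28 + 27 = 167, q_2 = 5*1 + 1 = 6.
  i=3: a_3=1, p_3 = 1*167 + 28 = 195, q_3 = 1*6 + 1 = 7.
Check: 195^2 - 776*7^2 = 38025 - 38024 = 1, so (x, y) = (195, 7) solves the equation, and by the theorem it is the least positive solution.

(x, y) = (195, 7)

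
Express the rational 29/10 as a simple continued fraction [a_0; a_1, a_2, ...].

Run the Euclidean algorithm on 29 and 10; the successive quotients are the partial quotients a_0, a_1, ... (each step inverts the fractional part left over by the previous one):
  29 = 2*10 + 9, so a_0 = 2.
  10 = 1*9 + 1, so a_1 = 1.
  9 = 9*1 + 0, so a_2 = 9.
The remainder reaches 0 after 3 divisions, so the expansion has 3 partial quotients, read off in order.

[2; 1, 9]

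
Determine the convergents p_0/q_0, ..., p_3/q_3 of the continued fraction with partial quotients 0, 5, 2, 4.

Using the convergent recurrence p_i = a_i*p_{i-1} + p_{i-2}, q_i = a_i*q_{i-1} + q_{i-2} with p_{-2}=0, p_{-1}=1, q_{-2}=1, q_{-1}=0:
  i=0: a_0=0, p_0 = 0*1 + 0 = 0, q_0 = 0*0 + 1 = 1.
  i=1: a_1=5, p_1 = 5*0 + 1 = 1, q_1 = 5*1 + 0 = 5.
  i=2: a_2=2, p_2 = 2*1 + 0 = 2, q_2 = 2*5 + 1 = 11.
  i=3: a_3=4, p_3 = 4*2 + 1 = 9, q_3 = 4*11 + 5 = 49.

0/1, 1/5, 2/11, 9/49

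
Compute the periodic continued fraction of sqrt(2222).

Write x_i = (sqrt(2222) + m_i)/d_i with (m_0, d_0) = (0, 1). a_0 = floor(sqrt(2222)) = 47, since 47^2 = 2209 <= 2222 < 2304 = 48^2.
Iterate m_{i+1} = d_i*a_i - m_i, d_{i+1} = (2222 - m_{i+1}^2)/d_i, a_{i+1} = floor((a_0 + m_{i+1})/d_{i+1}):
  m_1 = 1*47 - 0 = 47, d_1 = (2222 - 47^2)/1 = 13/1 = 13, a_1 = floor((47 + 47)/13) = 7.
  m_2 = 13*7 - 47 = 44, d_2 = (2222 - 44^2)/13 = 286/13 = 22, a_2 = floor((47 + 44)/22) = 4.
  m_3 = 22*4 - 44 = 44, d_3 = (2222 - 44^2)/22 = 286/22 = 13, a_3 = floor((47 + 44)/13) = 7.
  m_4 = 13*7 - 44 = 47, d_4 = (2222 - 47^2)/13 = 13/13 = 1, a_4 = floor((47 + 47)/1) = 94.
  m_5 = 1*94 - 47 = 47, d_5 = (2222 - 47^2)/1 = 13/1 = 13: (m_5, d_5) = (m_1, d_1) = (47, 13), so from here the quotients repeat a_1, ..., a_4; the period length is 4.
Hence the expansion of sqrt(2222) is a_0 = 47 followed by the repeating block 7, 4, 7, 94 (period 4).

[47; (7, 4, 7, 94)]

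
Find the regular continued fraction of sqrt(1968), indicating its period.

[44; (2, 1, 3, 5, 3, 1, 2, 88)]

Write x_i = (sqrt(1968) + m_i)/d_i with (m_0, d_0) = (0, 1). a_0 = floor(sqrt(1968)) = 44, since 44^2 = 1936 <= 1968 < 2025 = 45^2.
Iterate m_{i+1} = d_i*a_i - m_i, d_{i+1} = (1968 - m_{i+1}^2)/d_i, a_{i+1} = floor((a_0 + m_{i+1})/d_{i+1}):
  m_1 = 1*44 - 0 = 44, d_1 = (1968 - 44^2)/1 = 32/1 = 32, a_1 = floor((44 + 44)/32) = 2.
  m_2 = 32*2 - 44 = 20, d_2 = (1968 - 20^2)/32 = 1568/32 = 49, a_2 = floor((44 + 20)/49) = 1.
  m_3 = 49*1 - 20 = 29, d_3 = (1968 - 29^2)/49 = 1127/49 = 23, a_3 = floor((44 + 29)/23) = 3.
  m_4 = 23*3 - 29 = 40, d_4 = (1968 - 40^2)/23 = 368/23 = 16, a_4 = floor((44 + 40)/16) = 5.
  m_5 = 16*5 - 40 = 40, d_5 = (1968 - 40^2)/16 = 368/16 = 23, a_5 = floor((44 + 40)/23) = 3.
  m_6 = 23*3 - 40 = 29, d_6 = (1968 - 29^2)/23 = 1127/23 = 49, a_6 = floor((44 + 29)/49) = 1.
  m_7 = 49*1 - 29 = 20, d_7 = (1968 - 20^2)/49 = 1568/49 = 32, a_7 = floor((44 + 20)/32) = 2.
  m_8 = 32*2 - 20 = 44, d_8 = (1968 - 44^2)/32 = 32/32 = 1, a_8 = floor((44 + 44)/1) = 88.
  m_9 = 1*88 - 44 = 44, d_9 = (1968 - 44^2)/1 = 32/1 = 32: (m_9, d_9) = (m_1, d_1) = (44, 32), so from here the quotients repeat a_1, ..., a_8; the period length is 8.
Hence the expansion of sqrt(1968) is a_0 = 44 followed by the repeating block 2, 1, 3, 5, 3, 1, 2, 88 (period 8).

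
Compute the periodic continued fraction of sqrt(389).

[19; (1, 2, 1, 1, 1, 1, 2, 1, 38)]

Write x_i = (sqrt(389) + m_i)/d_i with (m_0, d_0) = (0, 1). a_0 = floor(sqrt(389)) = 19, since 19^2 = 361 <= 389 < 400 = 20^2.
Iterate m_{i+1} = d_i*a_i - m_i, d_{i+1} = (389 - m_{i+1}^2)/d_i, a_{i+1} = floor((a_0 + m_{i+1})/d_{i+1}):
  m_1 = 1*19 - 0 = 19, d_1 = (389 - 19^2)/1 = 28/1 = 28, a_1 = floor((19 + 19)/28) = 1.
  m_2 = 28*1 - 19 = 9, d_2 = (389 - 9^2)/28 = 308/28 = 11, a_2 = floor((19 + 9)/11) = 2.
  m_3 = 11*2 - 9 = 13, d_3 = (389 - 13^2)/11 = 220/11 = 20, a_3 = floor((19 + 13)/20) = 1.
  m_4 = 20*1 - 13 = 7, d_4 = (389 - 7^2)/20 = 340/20 = 17, a_4 = floor((19 + 7)/17) = 1.
  m_5 = 17*1 - 7 = 10, d_5 = (389 - 10^2)/17 = 289/17 = 17, a_5 = floor((19 + 10)/17) = 1.
  m_6 = 17*1 - 10 = 7, d_6 = (389 - 7^2)/17 = 340/17 = 20, a_6 = floor((19 + 7)/20) = 1.
  m_7 = 20*1 - 7 = 13, d_7 = (389 - 13^2)/20 = 220/20 = 11, a_7 = floor((19 + 13)/11) = 2.
  m_8 = 11*2 - 13 = 9, d_8 = (389 - 9^2)/11 = 308/11 = 28, a_8 = floor((19 + 9)/28) = 1.
  m_9 = 28*1 - 9 = 19, d_9 = (389 - 19^2)/28 = 28/28 = 1, a_9 = floor((19 + 19)/1) = 38.
  m_10 = 1*38 - 19 = 19, d_10 = (389 - 19^2)/1 = 28/1 = 28: (m_10, d_10) = (m_1, d_1) = (19, 28), so from here the quotients repeat a_1, ..., a_9; the period length is 9.
Hence the expansion of sqrt(389) is a_0 = 19 followed by the repeating block 1, 2, 1, 1, 1, 1, 2, 1, 38 (period 9).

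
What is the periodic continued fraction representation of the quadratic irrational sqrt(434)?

[20; (1, 4, 1, 40)]

Write x_i = (sqrt(434) + m_i)/d_i with (m_0, d_0) = (0, 1). a_0 = floor(sqrt(434)) = 20, since 20^2 = 400 <= 434 < 441 = 21^2.
Iterate m_{i+1} = d_i*a_i - m_i, d_{i+1} = (434 - m_{i+1}^2)/d_i, a_{i+1} = floor((a_0 + m_{i+1})/d_{i+1}):
  m_1 = 1*20 - 0 = 20, d_1 = (434 - 20^2)/1 = 34/1 = 34, a_1 = floor((20 + 20)/34) = 1.
  m_2 = 34*1 - 20 = 14, d_2 = (434 - 14^2)/34 = 238/34 = 7, a_2 = floor((20 + 14)/7) = 4.
  m_3 = 7*4 - 14 = 14, d_3 = (434 - 14^2)/7 = 238/7 = 34, a_3 = floor((20 + 14)/34) = 1.
  m_4 = 34*1 - 14 = 20, d_4 = (434 - 20^2)/34 = 34/34 = 1, a_4 = floor((20 + 20)/1) = 40.
  m_5 = 1*40 - 20 = 20, d_5 = (434 - 20^2)/1 = 34/1 = 34: (m_5, d_5) = (m_1, d_1) = (20, 34), so from here the quotients repeat a_1, ..., a_4; the period length is 4.
Hence the expansion of sqrt(434) is a_0 = 20 followed by the repeating block 1, 4, 1, 40 (period 4).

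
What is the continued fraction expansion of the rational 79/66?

[1; 5, 13]

Run the Euclidean algorithm on 79 and 66; the successive quotients are the partial quotients a_0, a_1, ... (each step inverts the fractional part left over by the previous one):
  79 = 1*66 + 13, so a_0 = 1.
  66 = 5*13 + 1, so a_1 = 5.
  13 = 13*1 + 0, so a_2 = 13.
The remainder reaches 0 after 3 divisions, so the expansion has 3 partial quotients, read off in order.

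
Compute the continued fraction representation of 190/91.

[2; 11, 2, 1, 2]

Run the Euclidean algorithm on 190 and 91; the successive quotients are the partial quotients a_0, a_1, ... (each step inverts the fractional part left over by the previous one):
  190 = 2*91 + 8, so a_0 = 2.
  91 = 11*8 + 3, so a_1 = 11.
  8 = 2*3 + 2, so a_2 = 2.
  3 = 1*2 + 1, so a_3 = 1.
  2 = 2*1 + 0, so a_4 = 2.
The remainder reaches 0 after 5 divisions, so the expansion has 5 partial quotients, read off in order.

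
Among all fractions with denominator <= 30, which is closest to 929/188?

Expand x = 929/188 as a continued fraction with the Euclidean algorithm:
  929 = 4*188 + 177, so a_0 = 4.
  188 = 1*177 + 11, so a_1 = 1.
  177 = 16*11 + 1, so a_2 = 16.
  11 = 11*1 + 0, so a_3 = 11.
so x = [4; 1, 16, 11].
Convergents (p_i = a_i*p_{i-1} + p_{i-2}, q_i = a_i*q_{i-1} + q_{i-2} with p_{-2}=0, p_{-1}=1, q_{-2}=1, q_{-1}=0), until the denominator exceeds 30:
  i=0: a_0=4, p_0 = 4*1 + 0 = 4, q_0 = 4*0 + 1 = 1.
  i=1: a_1=1, p_1 = 1*4 + 1 = 5, q_1 = 1*1 + 0 = 1.
  i=2: a_2=16, p_2 = 16*5 + 4 = 84, q_2 = 16*1 + 1 = 17.
  i=3: a_3=11, p_3 = 11*84 + 5 = 929, q_3 = 11*17 + 1 = 188.
q_3 = 188 > 30, so the last convergent with denominator <= 30 is p_2/q_2 = 84/17.
The closest fraction with denominator <= 30 is either p_2/q_2 or the intermediate fraction (k*p_2 + p_1)/(k*q_2 + q_1) with the largest k >= 1 whose denominator stays <= 30; these approach x as k grows, and every other convergent or intermediate fraction in range is farther away.
Largest k: floor((30 - q_1)/q_2) = floor((30 - 1)/17) = 1.
That gives (1*84 + 5)/(1*17 + 1) = 89/18.
Compare the errors: |x - 84/17| = |929*17 - 84*188|/(188*17) = 1/3196, and |x - 89/18| = |929*18 - 89*188|/(188*18) = 10/3384.
Cross-multiplying, 1*3384 = 3384 < 31960 = 10*3196, so 1/3196 is smaller: the convergent 84/17 is closer to x than 89/18.

84/17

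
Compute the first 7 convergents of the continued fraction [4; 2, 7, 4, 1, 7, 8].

4/1, 9/2, 67/15, 277/62, 344/77, 2685/601, 21824/4885

Using the convergent recurrence p_i = a_i*p_{i-1} + p_{i-2}, q_i = a_i*q_{i-1} + q_{i-2} with p_{-2}=0, p_{-1}=1, q_{-2}=1, q_{-1}=0:
  i=0: a_0=4, p_0 = 4*1 + 0 = 4, q_0 = 4*0 + 1 = 1.
  i=1: a_1=2, p_1 = 2*4 + 1 = 9, q_1 = 2*1 + 0 = 2.
  i=2: a_2=7, p_2 = 7*9 + 4 = 67, q_2 = 7*2 + 1 = 15.
  i=3: a_3=4, p_3 = 4*67 + 9 = 277, q_3 = 4*15 + 2 = 62.
  i=4: a_4=1, p_4 = 1*277 + 67 = 344, q_4 = 1*62 + 15 = 77.
  i=5: a_5=7, p_5 = 7*344 + 277 = 2685, q_5 = 7*77 + 62 = 601.
  i=6: a_6=8, p_6 = 8*2685 + 344 = 21824, q_6 = 8*601 + 77 = 4885.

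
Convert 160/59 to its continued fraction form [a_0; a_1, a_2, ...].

[2; 1, 2, 2, 8]

Run the Euclidean algorithm on 160 and 59; the successive quotients are the partial quotients a_0, a_1, ... (each step inverts the fractional part left over by the previous one):
  160 = 2*59 + 42, so a_0 = 2.
  59 = 1*42 + 17, so a_1 = 1.
  42 = 2*17 + 8, so a_2 = 2.
  17 = 2*8 + 1, so a_3 = 2.
  8 = 8*1 + 0, so a_4 = 8.
The remainder reaches 0 after 5 divisions, so the expansion has 5 partial quotients, read off in order.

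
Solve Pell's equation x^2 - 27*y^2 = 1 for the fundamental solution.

First expand sqrt(27) as a continued fraction. With x_i = (sqrt(27) + m_i)/d_i and (m_0, d_0) = (0, 1): a_0 = floor(sqrt(27)) = 5, since 5^2 = 25 <= 27 < 36 = 6^2.
Iterate m_{i+1} = d_i*a_i - m_i, d_{i+1} = (27 - m_{i+1}^2)/d_i, a_{i+1} = floor((a_0 + m_{i+1})/d_{i+1}):
  m_1 = 1*5 - 0 = 5, d_1 = (27 - 5^2)/1 = 2/1 = 2, a_1 = floor((5 + 5)/2) = 5.
  m_2 = 2*5 - 5 = 5, d_2 = (27 - 5^2)/2 = 2/2 = 1, a_2 = floor((5 + 5)/1) = 10.
  m_3 = 1*10 - 5 = 5, d_3 = (27 - 5^2)/1 = 2/1 = 2: (m_3, d_3) = (m_1, d_1) = (5, 2), so from here the quotients repeat a_1, a_2; the period length is 2.
So sqrt(27) = [5; (5, 10)] with period length k = 2.
k is even, so the fundamental solution of x^2 - 27y^2 = 1 is (p_{k-1}, q_{k-1}) = (p_1, q_1); compute convergents through index 1.
Convergents (p_i = a_i*p_{i-1} + p_{i-2}, q_i = a_i*q_{i-1} + q_{i-2} with p_{-2}=0, p_{-1}=1, q_{-2}=1, q_{-1}=0):
  i=0: a_0=5, p_0 = 5*1 + 0 = 5, q_0 = 5*0 + 1 = 1.
  i=1: a_1=5, p_1 = 5*5 + 1 = 26, q_1 = 5*1 + 0 = 5.
Check: 26^2 - 27*5^2 = 676 - 675 = 1, so (x, y) = (26, 5) solves the equation, and by the theorem it is the least positive solution.

(x, y) = (26, 5)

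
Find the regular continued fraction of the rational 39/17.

[2; 3, 2, 2]

Run the Euclidean algorithm on 39 and 17; the successive quotients are the partial quotients a_0, a_1, ... (each step inverts the fractional part left over by the previous one):
  39 = 2*17 + 5, so a_0 = 2.
  17 = 3*5 + 2, so a_1 = 3.
  5 = 2*2 + 1, so a_2 = 2.
  2 = 2*1 + 0, so a_3 = 2.
The remainder reaches 0 after 4 divisions, so the expansion has 4 partial quotients, read off in order.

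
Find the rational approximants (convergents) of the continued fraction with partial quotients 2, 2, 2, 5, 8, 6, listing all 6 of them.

2/1, 5/2, 12/5, 65/27, 532/221, 3257/1353

Using the convergent recurrence p_i = a_i*p_{i-1} + p_{i-2}, q_i = a_i*q_{i-1} + q_{i-2} with p_{-2}=0, p_{-1}=1, q_{-2}=1, q_{-1}=0:
  i=0: a_0=2, p_0 = 2*1 + 0 = 2, q_0 = 2*0 + 1 = 1.
  i=1: a_1=2, p_1 = 2*2 + 1 = 5, q_1 = 2*1 + 0 = 2.
  i=2: a_2=2, p_2 = 2*5 + 2 = 12, q_2 = 2*2 + 1 = 5.
  i=3: a_3=5, p_3 = 5*12 + 5 = 65, q_3 = 5*5 + 2 = 27.
  i=4: a_4=8, p_4 = 8*65 + 12 = 532, q_4 = 8*27 + 5 = 221.
  i=5: a_5=6, p_5 = 6*532 + 65 = 3257, q_5 = 6*221 + 27 = 1353.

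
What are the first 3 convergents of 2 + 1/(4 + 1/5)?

2/1, 9/4, 47/21

Using the convergent recurrence p_i = a_i*p_{i-1} + p_{i-2}, q_i = a_i*q_{i-1} + q_{i-2} with p_{-2}=0, p_{-1}=1, q_{-2}=1, q_{-1}=0:
  i=0: a_0=2, p_0 = 2*1 + 0 = 2, q_0 = 2*0 + 1 = 1.
  i=1: a_1=4, p_1 = 4*2 + 1 = 9, q_1 = 4*1 + 0 = 4.
  i=2: a_2=5, p_2 = 5*9 + 2 = 47, q_2 = 5*4 + 1 = 21.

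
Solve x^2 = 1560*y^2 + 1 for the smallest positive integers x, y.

First expand sqrt(1560) as a continued fraction. With x_i = (sqrt(1560) + m_i)/d_i and (m_0, d_0) = (0, 1): a_0 = floor(sqrt(1560)) = 39, since 39^2 = 1521 <= 1560 < 1600 = 40^2.
Iterate m_{i+1} = d_i*a_i - m_i, d_{i+1} = (1560 - m_{i+1}^2)/d_i, a_{i+1} = floor((a_0 + m_{i+1})/d_{i+1}):
  m_1 = 1*39 - 0 = 39, d_1 = (1560 - 39^2)/1 = 39/1 = 39, a_1 = floor((39 + 39)/39) = 2.
  m_2 = 39*2 - 39 = 39, d_2 = (1560 - 39^2)/39 = 39/39 = 1, a_2 = floor((39 + 39)/1) = 78.
  m_3 = 1*78 - 39 = 39, d_3 = (1560 - 39^2)/1 = 39/1 = 39: (m_3, d_3) = (m_1, d_1) = (39, 39), so from here the quotients repeat a_1, a_2; the period length is 2.
So sqrt(1560) = [39; (2, 78)] with period length k = 2.
k is even, so the fundamental solution of x^2 - 1560y^2 = 1 is (p_{k-1}, q_{k-1}) = (p_1, q_1); compute convergents through index 1.
Convergents (p_i = a_i*p_{i-1} + p_{i-2}, q_i = a_i*q_{i-1} + q_{i-2} with p_{-2}=0, p_{-1}=1, q_{-2}=1, q_{-1}=0):
  i=0: a_0=39, p_0 = 39*1 + 0 = 39, q_0 = 39*0 + 1 = 1.
  i=1: a_1=2, p_1 = 2*39 + 1 = 79, q_1 = 2*1 + 0 = 2.
Check: 79^2 - 1560*2^2 = 6241 - 6240 = 1, so (x, y) = (79, 2) solves the equation, and by the theorem it is the least positive solution.

(x, y) = (79, 2)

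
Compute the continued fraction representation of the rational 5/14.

Run the Euclidean algorithm on 5 and 14; the successive quotients are the partial quotients a_0, a_1, ... (each step inverts the fractional part left over by the previous one):
  5 = 0*14 + 5, so a_0 = 0.
  14 = 2*5 + 4, so a_1 = 2.
  5 = 1*4 + 1, so a_2 = 1.
  4 = 4*1 + 0, so a_3 = 4.
The remainder reaches 0 after 4 divisions, so the expansion has 4 partial quotients, read off in order.

[0; 2, 1, 4]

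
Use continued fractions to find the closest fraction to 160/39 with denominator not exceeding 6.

25/6

Expand x = 160/39 as a continued fraction with the Euclidean algorithm:
  160 = 4*39 + 4, so a_0 = 4.
  39 = 9*4 + 3, so a_1 = 9.
  4 = 1*3 + 1, so a_2 = 1.
  3 = 3*1 + 0, so a_3 = 3.
so x = [4; 9, 1, 3].
Convergents (p_i = a_i*p_{i-1} + p_{i-2}, q_i = a_i*q_{i-1} + q_{i-2} with p_{-2}=0, p_{-1}=1, q_{-2}=1, q_{-1}=0), until the denominator exceeds 6:
  i=0: a_0=4, p_0 = 4*1 + 0 = 4, q_0 = 4*0 + 1 = 1.
  i=1: a_1=9, p_1 = 9*4 + 1 = 37, q_1 = 9*1 + 0 = 9.
q_1 = 9 > 6, so the last convergent with denominator <= 6 is p_0/q_0 = 4/1.
The closest fraction with denominator <= 6 is either p_0/q_0 or the intermediate fraction (k*p_0 + p_{-1})/(k*q_0 + q_{-1}) with the largest k >= 1 whose denominator stays <= 6; these approach x as k grows, and every other convergent or intermediate fraction in range is farther away.
Largest k: floor((6 - q_{-1})/q_0) = floor((6 - 0)/1) = 6 (using the seeds p_{-1} = 1, q_{-1} = 0).
That gives (6*4 + 1)/(6*1 + 0) = 25/6.
Compare the errors: |x - 4/1| = |160*1 - 4*39|/(39*1) = 4/39, and |x - 25/6| = |160*6 - 25*39|/(39*6) = 15/234.
Cross-multiplying, 15*39 = 585 < 936 = 4*234, so 15/234 is smaller: the intermediate fraction 25/6 is closer to x than 4/1.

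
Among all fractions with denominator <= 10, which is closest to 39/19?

21/10

Expand x = 39/19 as a continued fraction with the Euclidean algorithm:
  39 = 2*19 + 1, so a_0 = 2.
  19 = 19*1 + 0, so a_1 = 19.
so x = [2; 19].
Convergents (p_i = a_i*p_{i-1} + p_{i-2}, q_i = a_i*q_{i-1} + q_{i-2} with p_{-2}=0, p_{-1}=1, q_{-2}=1, q_{-1}=0), until the denominator exceeds 10:
  i=0: a_0=2, p_0 = 2*1 + 0 = 2, q_0 = 2*0 + 1 = 1.
  i=1: a_1=19, p_1 = 19*2 + 1 = 39, q_1 = 19*1 + 0 = 19.
q_1 = 19 > 10, so the last convergent with denominator <= 10 is p_0/q_0 = 2/1.
The closest fraction with denominator <= 10 is either p_0/q_0 or the intermediate fraction (k*p_0 + p_{-1})/(k*q_0 + q_{-1}) with the largest k >= 1 whose denominator stays <= 10; these approach x as k grows, and every other convergent or intermediate fraction in range is farther away.
Largest k: floor((10 - q_{-1})/q_0) = floor((10 - 0)/1) = 10 (using the seeds p_{-1} = 1, q_{-1} = 0).
That gives (10*2 + 1)/(10*1 + 0) = 21/10.
Compare the errors: |x - 2/1| = |39*1 - 2*19|/(19*1) = 1/19, and |x - 21/10| = |39*10 - 21*19|/(19*10) = 9/190.
Cross-multiplying, 9*19 = 171 < 190 = 1*190, so 9/190 is smaller: the intermediate fraction 21/10 is closer to x than 2/1.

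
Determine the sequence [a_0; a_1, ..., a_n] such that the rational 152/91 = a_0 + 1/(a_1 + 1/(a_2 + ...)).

[1; 1, 2, 30]

Run the Euclidean algorithm on 152 and 91; the successive quotients are the partial quotients a_0, a_1, ... (each step inverts the fractional part left over by the previous one):
  152 = 1*91 + 61, so a_0 = 1.
  91 = 1*61 + 30, so a_1 = 1.
  61 = 2*30 + 1, so a_2 = 2.
  30 = 30*1 + 0, so a_3 = 30.
The remainder reaches 0 after 4 divisions, so the expansion has 4 partial quotients, read off in order.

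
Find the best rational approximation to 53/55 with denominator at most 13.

Expand x = 53/55 as a continued fraction with the Euclidean algorithm:
  53 = 0*55 + 53, so a_0 = 0.
  55 = 1*53 + 2, so a_1 = 1.
  53 = 26*2 + 1, so a_2 = 26.
  2 = 2*1 + 0, so a_3 = 2.
so x = [0; 1, 26, 2].
Convergents (p_i = a_i*p_{i-1} + p_{i-2}, q_i = a_i*q_{i-1} + q_{i-2} with p_{-2}=0, p_{-1}=1, q_{-2}=1, q_{-1}=0), until the denominator exceeds 13:
  i=0: a_0=0, p_0 = 0*1 + 0 = 0, q_0 = 0*0 + 1 = 1.
  i=1: a_1=1, p_1 = 1*0 + 1 = 1, q_1 = 1*1 + 0 = 1.
  i=2: a_2=26, p_2 = 26*1 + 0 = 26, q_2 = 26*1 + 1 = 27.
q_2 = 27 > 13, so the last convergent with denominator <= 13 is p_1/q_1 = 1/1.
The closest fraction with denominator <= 13 is either p_1/q_1 or the intermediate fraction (k*p_1 + p_0)/(k*q_1 + q_0) with the largest k >= 1 whose denominator stays <= 13; these approach x as k grows, and every other convergent or intermediate fraction in range is farther away.
Largest k: floor((13 - q_0)/q_1) = floor((13 - 1)/1) = 12.
That gives (12*1 + 0)/(12*1 + 1) = 12/13.
Compare the errors: |x - 1/1| = |53*1 - 1*55|/(55*1) = 2/55, and |x - 12/13| = |53*13 - 12*55|/(55*13) = 29/715.
Cross-multiplying, 2*715 = 1430 < 1595 = 29*55, so 2/55 is smaller: the convergent 1/1 is closer to x than 12/13.

1/1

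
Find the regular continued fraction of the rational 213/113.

[1; 1, 7, 1, 2, 4]

Run the Euclidean algorithm on 213 and 113; the successive quotients are the partial quotients a_0, a_1, ... (each step inverts the fractional part left over by the previous one):
  213 = 1*113 + 100, so a_0 = 1.
  113 = 1*100 + 13, so a_1 = 1.
  100 = 7*13 + 9, so a_2 = 7.
  13 = 1*9 + 4, so a_3 = 1.
  9 = 2*4 + 1, so a_4 = 2.
  4 = 4*1 + 0, so a_5 = 4.
The remainder reaches 0 after 6 divisions, so the expansion has 6 partial quotients, read off in order.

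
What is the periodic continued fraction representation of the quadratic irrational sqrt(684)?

[26; (6, 1, 1, 12, 1, 1, 6, 52)]

Write x_i = (sqrt(684) + m_i)/d_i with (m_0, d_0) = (0, 1). a_0 = floor(sqrt(684)) = 26, since 26^2 = 676 <= 684 < 729 = 27^2.
Iterate m_{i+1} = d_i*a_i - m_i, d_{i+1} = (684 - m_{i+1}^2)/d_i, a_{i+1} = floor((a_0 + m_{i+1})/d_{i+1}):
  m_1 = 1*26 - 0 = 26, d_1 = (684 - 26^2)/1 = 8/1 = 8, a_1 = floor((26 + 26)/8) = 6.
  m_2 = 8*6 - 26 = 22, d_2 = (684 - 22^2)/8 = 200/8 = 25, a_2 = floor((26 + 22)/25) = 1.
  m_3 = 25*1 - 22 = 3, d_3 = (684 - 3^2)/25 = 675/25 = 27, a_3 = floor((26 + 3)/27) = 1.
  m_4 = 27*1 - 3 = 24, d_4 = (684 - 24^2)/27 = 108/27 = 4, a_4 = floor((26 + 24)/4) = 12.
  m_5 = 4*12 - 24 = 24, d_5 = (684 - 24^2)/4 = 108/4 = 27, a_5 = floor((26 + 24)/27) = 1.
  m_6 = 27*1 - 24 = 3, d_6 = (684 - 3^2)/27 = 675/27 = 25, a_6 = floor((26 + 3)/25) = 1.
  m_7 = 25*1 - 3 = 22, d_7 = (684 - 22^2)/25 = 200/25 = 8, a_7 = floor((26 + 22)/8) = 6.
  m_8 = 8*6 - 22 = 26, d_8 = (684 - 26^2)/8 = 8/8 = 1, a_8 = floor((26 + 26)/1) = 52.
  m_9 = 1*52 - 26 = 26, d_9 = (684 - 26^2)/1 = 8/1 = 8: (m_9, d_9) = (m_1, d_1) = (26, 8), so from here the quotients repeat a_1, ..., a_8; the period length is 8.
Hence the expansion of sqrt(684) is a_0 = 26 followed by the repeating block 6, 1, 1, 12, 1, 1, 6, 52 (period 8).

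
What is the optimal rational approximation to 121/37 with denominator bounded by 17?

Expand x = 121/37 as a continued fraction with the Euclidean algorithm:
  121 = 3*37 + 10, so a_0 = 3.
  37 = 3*10 + 7, so a_1 = 3.
  10 = 1*7 + 3, so a_2 = 1.
  7 = 2*3 + 1, so a_3 = 2.
  3 = 3*1 + 0, so a_4 = 3.
so x = [3; 3, 1, 2, 3].
Convergents (p_i = a_i*p_{i-1} + p_{i-2}, q_i = a_i*q_{i-1} + q_{i-2} with p_{-2}=0, p_{-1}=1, q_{-2}=1, q_{-1}=0), until the denominator exceeds 17:
  i=0: a_0=3, p_0 = 3*1 + 0 = 3, q_0 = 3*0 + 1 = 1.
  i=1: a_1=3, p_1 = 3*3 + 1 = 10, q_1 = 3*1 + 0 = 3.
  i=2: a_2=1, p_2 = 1*10 + 3 = 13, q_2 = 1*3 + 1 = 4.
  i=3: a_3=2, p_3 = 2*13 + 10 = 36, q_3 = 2*4 + 3 = 11.
  i=4: a_4=3, p_4 = 3*36 + 13 = 121, q_4 = 3*11 + 4 = 37.
q_4 = 37 > 17, so the last convergent with denominator <= 17 is p_3/q_3 = 36/11.
The closest fraction with denominator <= 17 is either p_3/q_3 or the intermediate fraction (k*p_3 + p_2)/(k*q_3 + q_2) with the largest k >= 1 whose denominator stays <= 17; these approach x as k grows, and every other convergent or intermediate fraction in range is farther away.
Largest k: floor((17 - q_2)/q_3) = floor((17 - 4)/11) = 1.
That gives (1*36 + 13)/(1*11 + 4) = 49/15.
Compare the errors: |x - 36/11| = |121*11 - 36*37|/(37*11) = 1/407, and |x - 49/15| = |121*15 - 49*37|/(37*15) = 2/555.
Cross-multiplying, 1*555 = 555 < 814 = 2*407, so 1/407 is smaller: the convergent 36/11 is closer to x than 49/15.

36/11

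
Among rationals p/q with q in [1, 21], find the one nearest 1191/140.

17/2

Expand x = 1191/140 as a continued fraction with the Euclidean algorithm:
  1191 = 8*140 + 71, so a_0 = 8.
  140 = 1*71 + 69, so a_1 = 1.
  71 = 1*69 + 2, so a_2 = 1.
  69 = 34*2 + 1, so a_3 = 34.
  2 = 2*1 + 0, so a_4 = 2.
so x = [8; 1, 1, 34, 2].
Convergents (p_i = a_i*p_{i-1} + p_{i-2}, q_i = a_i*q_{i-1} + q_{i-2} with p_{-2}=0, p_{-1}=1, q_{-2}=1, q_{-1}=0), until the denominator exceeds 21:
  i=0: a_0=8, p_0 = 8*1 + 0 = 8, q_0 = 8*0 + 1 = 1.
  i=1: a_1=1, p_1 = 1*8 + 1 = 9, q_1 = 1*1 + 0 = 1.
  i=2: a_2=1, p_2 = 1*9 + 8 = 17, q_2 = 1*1 + 1 = 2.
  i=3: a_3=34, p_3 = 34*17 + 9 = 587, q_3 = 34*2 + 1 = 69.
q_3 = 69 > 21, so the last convergent with denominator <= 21 is p_2/q_2 = 17/2.
The closest fraction with denominator <= 21 is either p_2/q_2 or the intermediate fraction (k*p_2 + p_1)/(k*q_2 + q_1) with the largest k >= 1 whose denominator stays <= 21; these approach x as k grows, and every other convergent or intermediate fraction in range is farther away.
Largest k: floor((21 - q_1)/q_2) = floor((21 - 1)/2) = 10.
That gives (10*17 + 9)/(10*2 + 1) = 179/21.
Compare the errors: |x - 17/2| = |1191*2 - 17*140|/(140*2) = 2/280, and |x - 179/21| = |1191*21 - 179*140|/(140*21) = 49/2940.
Cross-multiplying, 2*2940 = 5880 < 13720 = 49*280, so 2/280 is smaller: the convergent 17/2 is closer to x than 179/21.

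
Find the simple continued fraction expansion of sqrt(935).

[30; (1, 1, 2, 1, 2, 1, 1, 60)]

Write x_i = (sqrt(935) + m_i)/d_i with (m_0, d_0) = (0, 1). a_0 = floor(sqrt(935)) = 30, since 30^2 = 900 <= 935 < 961 = 31^2.
Iterate m_{i+1} = d_i*a_i - m_i, d_{i+1} = (935 - m_{i+1}^2)/d_i, a_{i+1} = floor((a_0 + m_{i+1})/d_{i+1}):
  m_1 = 1*30 - 0 = 30, d_1 = (935 - 30^2)/1 = 35/1 = 35, a_1 = floor((30 + 30)/35) = 1.
  m_2 = 35*1 - 30 = 5, d_2 = (935 - 5^2)/35 = 910/35 = 26, a_2 = floor((30 + 5)/26) = 1.
  m_3 = 26*1 - 5 = 21, d_3 = (935 - 21^2)/26 = 494/26 = 19, a_3 = floor((30 + 21)/19) = 2.
  m_4 = 19*2 - 21 = 17, d_4 = (935 - 17^2)/19 = 646/19 = 34, a_4 = floor((30 + 17)/34) = 1.
  m_5 = 34*1 - 17 = 17, d_5 = (935 - 17^2)/34 = 646/34 = 19, a_5 = floor((30 + 17)/19) = 2.
  m_6 = 19*2 - 17 = 21, d_6 = (935 - 21^2)/19 = 494/19 = 26, a_6 = floor((30 + 21)/26) = 1.
  m_7 = 26*1 - 21 = 5, d_7 = (935 - 5^2)/26 = 910/26 = 35, a_7 = floor((30 + 5)/35) = 1.
  m_8 = 35*1 - 5 = 30, d_8 = (935 - 30^2)/35 = 35/35 = 1, a_8 = floor((30 + 30)/1) = 60.
  m_9 = 1*60 - 30 = 30, d_9 = (935 - 30^2)/1 = 35/1 = 35: (m_9, d_9) = (m_1, d_1) = (30, 35), so from here the quotients repeat a_1, ..., a_8; the period length is 8.
Hence the expansion of sqrt(935) is a_0 = 30 followed by the repeating block 1, 1, 2, 1, 2, 1, 1, 60 (period 8).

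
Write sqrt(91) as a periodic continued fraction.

Write x_i = (sqrt(91) + m_i)/d_i with (m_0, d_0) = (0, 1). a_0 = floor(sqrt(91)) = 9, since 9^2 = 81 <= 91 < 100 = 10^2.
Iterate m_{i+1} = d_i*a_i - m_i, d_{i+1} = (91 - m_{i+1}^2)/d_i, a_{i+1} = floor((a_0 + m_{i+1})/d_{i+1}):
  m_1 = 1*9 - 0 = 9, d_1 = (91 - 9^2)/1 = 10/1 = 10, a_1 = floor((9 + 9)/10) = 1.
  m_2 = 10*1 - 9 = 1, d_2 = (91 - 1^2)/10 = 90/10 = 9, a_2 = floor((9 + 1)/9) = 1.
  m_3 = 9*1 - 1 = 8, d_3 = (91 - 8^2)/9 = 27/9 = 3, a_3 = floor((9 + 8)/3) = 5.
  m_4 = 3*5 - 8 = 7, d_4 = (91 - 7^2)/3 = 42/3 = 14, a_4 = floor((9 + 7)/14) = 1.
  m_5 = 14*1 - 7 = 7, d_5 = (91 - 7^2)/14 = 42/14 = 3, a_5 = floor((9 + 7)/3) = 5.
  m_6 = 3*5 - 7 = 8, d_6 = (91 - 8^2)/3 = 27/3 = 9, a_6 = floor((9 + 8)/9) = 1.
  m_7 = 9*1 - 8 = 1, d_7 = (91 - 1^2)/9 = 90/9 = 10, a_7 = floor((9 + 1)/10) = 1.
  m_8 = 10*1 - 1 = 9, d_8 = (91 - 9^2)/10 = 10/10 = 1, a_8 = floor((9 + 9)/1) = 18.
  m_9 = 1*18 - 9 = 9, d_9 = (91 - 9^2)/1 = 10/1 = 10: (m_9, d_9) = (m_1, d_1) = (9, 10), so from here the quotients repeat a_1, ..., a_8; the period length is 8.
Hence the expansion of sqrt(91) is a_0 = 9 followed by the repeating block 1, 1, 5, 1, 5, 1, 1, 18 (period 8).

[9; (1, 1, 5, 1, 5, 1, 1, 18)]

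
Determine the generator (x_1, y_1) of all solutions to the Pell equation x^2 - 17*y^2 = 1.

First expand sqrt(17) as a continued fraction. With x_i = (sqrt(17) + m_i)/d_i and (m_0, d_0) = (0, 1): a_0 = floor(sqrt(17)) = 4, since 4^2 = 16 <= 17 < 25 = 5^2.
Iterate m_{i+1} = d_i*a_i - m_i, d_{i+1} = (17 - m_{i+1}^2)/d_i, a_{i+1} = floor((a_0 + m_{i+1})/d_{i+1}):
  m_1 = 1*4 - 0 = 4, d_1 = (17 - 4^2)/1 = 1/1 = 1, a_1 = floor((4 + 4)/1) = 8.
  m_2 = 1*8 - 4 = 4, d_2 = (17 - 4^2)/1 = 1/1 = 1: (m_2, d_2) = (m_1, d_1) = (4, 1), so from here the quotient a_1 repeats; the period length is 1.
So sqrt(17) = [4; (8)] with period length k = 1.
k is odd, so (p_{k-1}, q_{k-1}) only solves x^2 - 17y^2 = -1 and the fundamental solution of x^2 - 17y^2 = 1 is (p_{2k-1}, q_{2k-1}) = (p_1, q_1); compute convergents through index 1, running through the period twice.
Convergents (p_i = a_i*p_{i-1} + p_{i-2}, q_i = a_i*q_{i-1} + q_{i-2} with p_{-2}=0, p_{-1}=1, q_{-2}=1, q_{-1}=0):
  i=0: a_0=4, p_0 = 4*1 + 0 = 4, q_0 = 4*0 + 1 = 1.
  i=1: a_1=8, p_1 = 8*4 + 1 = 33, q_1 = 8*1 + 0 = 8.
Indeed p_0^2 - 17*q_0^2 = 16 - 17 = -1, not +1.
Check: 33^2 - 17*8^2 = 1089 - 1088 = 1, so (x, y) = (33, 8) solves the equation, and by the theorem it is the least positive solution.

(x, y) = (33, 8)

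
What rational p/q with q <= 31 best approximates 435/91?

Expand x = 435/91 as a continued fraction with the Euclidean algorithm:
  435 = 4*91 + 71, so a_0 = 4.
  91 = 1*71 + 20, so a_1 = 1.
  71 = 3*20 + 11, so a_2 = 3.
  20 = 1*11 + 9, so a_3 = 1.
  11 = 1*9 + 2, so a_4 = 1.
  9 = 4*2 + 1, so a_5 = 4.
  2 = 2*1 + 0, so a_6 = 2.
so x = [4; 1, 3, 1, 1, 4, 2].
Convergents (p_i = a_i*p_{i-1} + p_{i-2}, q_i = a_i*q_{i-1} + q_{i-2} with p_{-2}=0, p_{-1}=1, q_{-2}=1, q_{-1}=0), until the denominator exceeds 31:
  i=0: a_0=4, p_0 = 4*1 + 0 = 4, q_0 = 4*0 + 1 = 1.
  i=1: a_1=1, p_1 = 1*4 + 1 = 5, q_1 = 1*1 + 0 = 1.
  i=2: a_2=3, p_2 = 3*5 + 4 = 19, q_2 = 3*1 + 1 = 4.
  i=3: a_3=1, p_3 = 1*19 + 5 = 24, q_3 = 1*4 + 1 = 5.
  i=4: a_4=1, p_4 = 1*24 + 19 = 43, q_4 = 1*5 + 4 = 9.
  i=5: a_5=4, p_5 = 4*43 + 24 = 196, q_5 = 4*9 + 5 = 41.
q_5 = 41 > 31, so the last convergent with denominator <= 31 is p_4/q_4 = 43/9.
The closest fraction with denominator <= 31 is either p_4/q_4 or the intermediate fraction (k*p_4 + p_3)/(k*q_4 + q_3) with the largest k >= 1 whose denominator stays <= 31; these approach x as k grows, and every other convergent or intermediate fraction in range is farther away.
Largest k: floor((31 - q_3)/q_4) = floor((31 - 5)/9) = 2.
That gives (2*43 + 24)/(2*9 + 5) = 110/23.
Compare the errors: |x - 43/9| = |435*9 - 43*91|/(91*9) = 2/819, and |x - 110/23| = |435*23 - 110*91|/(91*23) = 5/2093.
Cross-multiplying, 5*819 = 4095 < 4186 = 2*2093, so 5/2093 is smaller: the intermediate fraction 110/23 is closer to x than 43/9.

110/23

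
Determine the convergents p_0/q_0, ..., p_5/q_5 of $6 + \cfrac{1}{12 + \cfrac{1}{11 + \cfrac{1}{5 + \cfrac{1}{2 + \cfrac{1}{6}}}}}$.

6/1, 73/12, 809/133, 4118/677, 9045/1487, 58388/9599

Using the convergent recurrence p_i = a_i*p_{i-1} + p_{i-2}, q_i = a_i*q_{i-1} + q_{i-2} with p_{-2}=0, p_{-1}=1, q_{-2}=1, q_{-1}=0:
  i=0: a_0=6, p_0 = 6*1 + 0 = 6, q_0 = 6*0 + 1 = 1.
  i=1: a_1=12, p_1 = 12*6 + 1 = 73, q_1 = 12*1 + 0 = 12.
  i=2: a_2=11, p_2 = 11*73 + 6 = 809, q_2 = 11*12 + 1 = 133.
  i=3: a_3=5, p_3 = 5*809 + 73 = 4118, q_3 = 5*133 + 12 = 677.
  i=4: a_4=2, p_4 = 2*4118 + 809 = 9045, q_4 = 2*677 + 133 = 1487.
  i=5: a_5=6, p_5 = 6*9045 + 4118 = 58388, q_5 = 6*1487 + 677 = 9599.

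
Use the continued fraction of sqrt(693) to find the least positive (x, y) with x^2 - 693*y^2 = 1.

First expand sqrt(693) as a continued fraction. With x_i = (sqrt(693) + m_i)/d_i and (m_0, d_0) = (0, 1): a_0 = floor(sqrt(693)) = 26, since 26^2 = 676 <= 693 < 729 = 27^2.
Iterate m_{i+1} = d_i*a_i - m_i, d_{i+1} = (693 - m_{i+1}^2)/d_i, a_{i+1} = floor((a_0 + m_{i+1})/d_{i+1}):
  m_1 = 1*26 - 0 = 26, d_1 = (693 - 26^2)/1 = 17/1 = 17, a_1 = floor((26 + 26)/17) = 3.
  m_2 = 17*3 - 26 = 25, d_2 = (693 - 25^2)/17 = 68/17 = 4, a_2 = floor((26 + 25)/4) = 12.
  m_3 = 4*12 - 25 = 23, d_3 = (693 - 23^2)/4 = 164/4 = 41, a_3 = floor((26 + 23)/41) = 1.
  m_4 = 41*1 - 23 = 18, d_4 = (693 - 18^2)/41 = 369/41 = 9, a_4 = floor((26 + 18)/9) = 4.
  m_5 = 9*4 - 18 = 18, d_5 = (693 - 18^2)/9 = 369/9 = 41, a_5 = floor((26 + 18)/41) = 1.
  m_6 = 41*1 - 18 = 23, d_6 = (693 - 23^2)/41 = 164/41 = 4, a_6 = floor((26 + 23)/4) = 12.
  m_7 = 4*12 - 23 = 25, d_7 = (693 - 25^2)/4 = 68/4 = 17, a_7 = floor((26 + 25)/17) = 3.
  m_8 = 17*3 - 25 = 26, d_8 = (693 - 26^2)/17 = 17/17 = 1, a_8 = floor((26 + 26)/1) = 52.
  m_9 = 1*52 - 26 = 26, d_9 = (693 - 26^2)/1 = 17/1 = 17: (m_9, d_9) = (m_1, d_1) = (26, 17), so from here the quotients repeat a_1, ..., a_8; the period length is 8.
So sqrt(693) = [26; (3, 12, 1, 4, 1, 12, 3, 52)] with period length k = 8.
k is even, so the fundamental solution of x^2 - 693y^2 = 1 is (p_{k-1}, q_{k-1}) = (p_7, q_7); compute convergents through index 7.
Convergents (p_i = a_i*p_{i-1} + p_{i-2}, q_i = a_i*q_{i-1} + q_{i-2} with p_{-2}=0, p_{-1}=1, q_{-2}=1, q_{-1}=0):
  i=0: a_0=26, p_0 = 26*1 + 0 = 26, q_0 = 26*0 + 1 = 1.
  i=1: a_1=3, p_1 = 3*26 + 1 = 79, q_1 = 3*1 + 0 = 3.
  i=2: a_2=12, p_2 = 12*79 + 26 = 974, q_2 = 12*3 + 1 = 37.
  i=3: a_3=1, p_3 = 1*974 + 79 = 1053, q_3 = 1*37 + 3 = 40.
  i=4: a_4=4, p_4 = 4*1053 + 974 = 5186, q_4 = 4*40 + 37 = 197.
  i=5: a_5=1, p_5 = 1*5186 + 1053 = 6239, q_5 = 1*197 + 40 = 237.
  i=6: a_6=12, p_6 = 12*6239 + 5186 = 80054, q_6 = 12*237 + 197 = 3041.
  i=7: a_7=3, p_7 = 3*80054 + 6239 = 246401, q_7 = 3*3041 + 237 = 9360.
Check: 246401^2 - 693*9360^2 = 60713452801 - 60713452800 = 1, so (x, y) = (246401, 9360) solves the equation, and by the theorem it is the least positive solution.

(x, y) = (246401, 9360)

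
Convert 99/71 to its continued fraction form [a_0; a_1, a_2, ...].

[1; 2, 1, 1, 6, 2]

Run the Euclidean algorithm on 99 and 71; the successive quotients are the partial quotients a_0, a_1, ... (each step inverts the fractional part left over by the previous one):
  99 = 1*71 + 28, so a_0 = 1.
  71 = 2*28 + 15, so a_1 = 2.
  28 = 1*15 + 13, so a_2 = 1.
  15 = 1*13 + 2, so a_3 = 1.
  13 = 6*2 + 1, so a_4 = 6.
  2 = 2*1 + 0, so a_5 = 2.
The remainder reaches 0 after 6 divisions, so the expansion has 6 partial quotients, read off in order.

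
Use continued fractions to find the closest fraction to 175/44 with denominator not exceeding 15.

Expand x = 175/44 as a continued fraction with the Euclidean algorithm:
  175 = 3*44 + 43, so a_0 = 3.
  44 = 1*43 + 1, so a_1 = 1.
  43 = 43*1 + 0, so a_2 = 43.
so x = [3; 1, 43].
Convergents (p_i = a_i*p_{i-1} + p_{i-2}, q_i = a_i*q_{i-1} + q_{i-2} with p_{-2}=0, p_{-1}=1, q_{-2}=1, q_{-1}=0), until the denominator exceeds 15:
  i=0: a_0=3, p_0 = 3*1 + 0 = 3, q_0 = 3*0 + 1 = 1.
  i=1: a_1=1, p_1 = 1*3 + 1 = 4, q_1 = 1*1 + 0 = 1.
  i=2: a_2=43, p_2 = 43*4 + 3 = 175, q_2 = 43*1 + 1 = 44.
q_2 = 44 > 15, so the last convergent with denominator <= 15 is p_1/q_1 = 4/1.
The closest fraction with denominator <= 15 is either p_1/q_1 or the intermediate fraction (k*p_1 + p_0)/(k*q_1 + q_0) with the largest k >= 1 whose denominator stays <= 15; these approach x as k grows, and every other convergent or intermediate fraction in range is farther away.
Largest k: floor((15 - q_0)/q_1) = floor((15 - 1)/1) = 14.
That gives (14*4 + 3)/(14*1 + 1) = 59/15.
Compare the errors: |x - 4/1| = |175*1 - 4*44|/(44*1) = 1/44, and |x - 59/15| = |175*15 - 59*44|/(44*15) = 29/660.
Cross-multiplying, 1*660 = 660 < 1276 = 29*44, so 1/44 is smaller: the convergent 4/1 is closer to x than 59/15.

4/1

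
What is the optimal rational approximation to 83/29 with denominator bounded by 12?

Expand x = 83/29 as a continued fraction with the Euclidean algorithm:
  83 = 2*29 + 25, so a_0 = 2.
  29 = 1*25 + 4, so a_1 = 1.
  25 = 6*4 + 1, so a_2 = 6.
  4 = 4*1 + 0, so a_3 = 4.
so x = [2; 1, 6, 4].
Convergents (p_i = a_i*p_{i-1} + p_{i-2}, q_i = a_i*q_{i-1} + q_{i-2} with p_{-2}=0, p_{-1}=1, q_{-2}=1, q_{-1}=0), until the denominator exceeds 12:
  i=0: a_0=2, p_0 = 2*1 + 0 = 2, q_0 = 2*0 + 1 = 1.
  i=1: a_1=1, p_1 = 1*2 + 1 = 3, q_1 = 1*1 + 0 = 1.
  i=2: a_2=6, p_2 = 6*3 + 2 = 20, q_2 = 6*1 + 1 = 7.
  i=3: a_3=4, p_3 = 4*20 + 3 = 83, q_3 = 4*7 + 1 = 29.
q_3 = 29 > 12, so the last convergent with denominator <= 12 is p_2/q_2 = 20/7.
The closest fraction with denominator <= 12 is either p_2/q_2 or the intermediate fraction (k*p_2 + p_1)/(k*q_2 + q_1) with the largest k >= 1 whose denominator stays <= 12; these approach x as k grows, and every other convergent or intermediate fraction in range is farther away.
Largest k: floor((12 - q_1)/q_2) = floor((12 - 1)/7) = 1.
That gives (1*20 + 3)/(1*7 + 1) = 23/8.
Compare the errors: |x - 20/7| = |83*7 - 20*29|/(29*7) = 1/203, and |x - 23/8| = |83*8 - 23*29|/(29*8) = 3/232.
Cross-multiplying, 1*232 = 232 < 609 = 3*203, so 1/203 is smaller: the convergent 20/7 is closer to x than 23/8.

20/7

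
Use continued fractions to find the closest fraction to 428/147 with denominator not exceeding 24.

67/23

Expand x = 428/147 as a continued fraction with the Euclidean algorithm:
  428 = 2*147 + 134, so a_0 = 2.
  147 = 1*134 + 13, so a_1 = 1.
  134 = 10*13 + 4, so a_2 = 10.
  13 = 3*4 + 1, so a_3 = 3.
  4 = 4*1 + 0, so a_4 = 4.
so x = [2; 1, 10, 3, 4].
Convergents (p_i = a_i*p_{i-1} + p_{i-2}, q_i = a_i*q_{i-1} + q_{i-2} with p_{-2}=0, p_{-1}=1, q_{-2}=1, q_{-1}=0), until the denominator exceeds 24:
  i=0: a_0=2, p_0 = 2*1 + 0 = 2, q_0 = 2*0 + 1 = 1.
  i=1: a_1=1, p_1 = 1*2 + 1 = 3, q_1 = 1*1 + 0 = 1.
  i=2: a_2=10, p_2 = 10*3 + 2 = 32, q_2 = 10*1 + 1 = 11.
  i=3: a_3=3, p_3 = 3*32 + 3 = 99, q_3 = 3*11 + 1 = 34.
q_3 = 34 > 24, so the last convergent with denominator <= 24 is p_2/q_2 = 32/11.
The closest fraction with denominator <= 24 is either p_2/q_2 or the intermediate fraction (k*p_2 + p_1)/(k*q_2 + q_1) with the largest k >= 1 whose denominator stays <= 24; these approach x as k grows, and every other convergent or intermediate fraction in range is farther away.
Largest k: floor((24 - q_1)/q_2) = floor((24 - 1)/11) = 2.
That gives (2*32 + 3)/(2*11 + 1) = 67/23.
Compare the errors: |x - 32/11| = |428*11 - 32*147|/(147*11) = 4/1617, and |x - 67/23| = |428*23 - 67*147|/(147*23) = 5/3381.
Cross-multiplying, 5*1617 = 8085 < 13524 = 4*3381, so 5/3381 is smaller: the intermediate fraction 67/23 is closer to x than 32/11.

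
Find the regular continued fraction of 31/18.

[1; 1, 2, 1, 1, 2]

Run the Euclidean algorithm on 31 and 18; the successive quotients are the partial quotients a_0, a_1, ... (each step inverts the fractional part left over by the previous one):
  31 = 1*18 + 13, so a_0 = 1.
  18 = 1*13 + 5, so a_1 = 1.
  13 = 2*5 + 3, so a_2 = 2.
  5 = 1*3 + 2, so a_3 = 1.
  3 = 1*2 + 1, so a_4 = 1.
  2 = 2*1 + 0, so a_5 = 2.
The remainder reaches 0 after 6 divisions, so the expansion has 6 partial quotients, read off in order.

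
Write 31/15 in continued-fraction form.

[2; 15]

Run the Euclidean algorithm on 31 and 15; the successive quotients are the partial quotients a_0, a_1, ... (each step inverts the fractional part left over by the previous one):
  31 = 2*15 + 1, so a_0 = 2.
  15 = 15*1 + 0, so a_1 = 15.
The remainder reaches 0 after 2 divisions, so the expansion has 2 partial quotients, read off in order.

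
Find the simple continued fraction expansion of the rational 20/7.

Run the Euclidean algorithm on 20 and 7; the successive quotients are the partial quotients a_0, a_1, ... (each step inverts the fractional part left over by the previous one):
  20 = 2*7 + 6, so a_0 = 2.
  7 = 1*6 + 1, so a_1 = 1.
  6 = 6*1 + 0, so a_2 = 6.
The remainder reaches 0 after 3 divisions, so the expansion has 3 partial quotients, read off in order.

[2; 1, 6]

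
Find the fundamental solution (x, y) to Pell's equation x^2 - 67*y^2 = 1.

(x, y) = (48842, 5967)

First expand sqrt(67) as a continued fraction. With x_i = (sqrt(67) + m_i)/d_i and (m_0, d_0) = (0, 1): a_0 = floor(sqrt(67)) = 8, since 8^2 = 64 <= 67 < 81 = 9^2.
Iterate m_{i+1} = d_i*a_i - m_i, d_{i+1} = (67 - m_{i+1}^2)/d_i, a_{i+1} = floor((a_0 + m_{i+1})/d_{i+1}):
  m_1 = 1*8 - 0 = 8, d_1 = (67 - 8^2)/1 = 3/1 = 3, a_1 = floor((8 + 8)/3) = 5.
  m_2 = 3*5 - 8 = 7, d_2 = (67 - 7^2)/3 = 18/3 = 6, a_2 = floor((8 + 7)/6) = 2.
  m_3 = 6*2 - 7 = 5, d_3 = (67 - 5^2)/6 = 42/6 = 7, a_3 = floor((8 + 5)/7) = 1.
  m_4 = 7*1 - 5 = 2, d_4 = (67 - 2^2)/7 = 63/7 = 9, a_4 = floor((8 + 2)/9) = 1.
  m_5 = 9*1 - 2 = 7, d_5 = (67 - 7^2)/9 = 18/9 = 2, a_5 = floor((8 + 7)/2) = 7.
  m_6 = 2*7 - 7 = 7, d_6 = (67 - 7^2)/2 = 18/2 = 9, a_6 = floor((8 + 7)/9) = 1.
  m_7 = 9*1 - 7 = 2, d_7 = (67 - 2^2)/9 = 63/9 = 7, a_7 = floor((8 + 2)/7) = 1.
  m_8 = 7*1 - 2 = 5, d_8 = (67 - 5^2)/7 = 42/7 = 6, a_8 = floor((8 + 5)/6) = 2.
  m_9 = 6*2 - 5 = 7, d_9 = (67 - 7^2)/6 = 18/6 = 3, a_9 = floor((8 + 7)/3) = 5.
  m_10 = 3*5 - 7 = 8, d_10 = (67 - 8^2)/3 = 3/3 = 1, a_10 = floor((8 + 8)/1) = 16.
  m_11 = 1*16 - 8 = 8, d_11 = (67 - 8^2)/1 = 3/1 = 3: (m_11, d_11) = (m_1, d_1) = (8, 3), so from here the quotients repeat a_1, ..., a_10; the period length is 10.
So sqrt(67) = [8; (5, 2, 1, 1, 7, 1, 1, 2, 5, 16)] with period length k = 10.
k is even, so the fundamental solution of x^2 - 67y^2 = 1 is (p_{k-1}, q_{k-1}) = (p_9, q_9); compute convergents through index 9.
Convergents (p_i = a_i*p_{i-1} + p_{i-2}, q_i = a_i*q_{i-1} + q_{i-2} with p_{-2}=0, p_{-1}=1, q_{-2}=1, q_{-1}=0):
  i=0: a_0=8, p_0 = 8*1 + 0 = 8, q_0 = 8*0 + 1 = 1.
  i=1: a_1=5, p_1 = 5*8 + 1 = 41, q_1 = 5*1 + 0 = 5.
  i=2: a_2=2, p_2 = 2*41 + 8 = 90, q_2 = 2*5 + 1 = 11.
  i=3: a_3=1, p_3 = 1*90 + 41 = 131, q_3 = 1*11 + 5 = 16.
  i=4: a_4=1, p_4 = 1*131 + 90 = 221, q_4 = 1*16 + 11 = 27.
  i=5: a_5=7, p_5 = 7*221 + 131 = 1678, q_5 = 7*27 + 16 = 205.
  i=6: a_6=1, p_6 = 1*1678 + 221 = 1899, q_6 = 1*205 + 27 = 232.
  i=7: a_7=1, p_7 = 1*1899 + 1678 = 3577, q_7 = 1*232 + 205 = 437.
  i=8: a_8=2, p_8 = 2*3577 + 1899 = 9053, q_8 = 2*437 + 232 = 1106.
  i=9: a_9=5, p_9 = 5*9053 + 3577 = 48842, q_9 = 5*1106 + 437 = 5967.
Check: 48842^2 - 67*5967^2 = 2385540964 - 2385540963 = 1, so (x, y) = (48842, 5967) solves the equation, and by the theorem it is the least positive solution.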